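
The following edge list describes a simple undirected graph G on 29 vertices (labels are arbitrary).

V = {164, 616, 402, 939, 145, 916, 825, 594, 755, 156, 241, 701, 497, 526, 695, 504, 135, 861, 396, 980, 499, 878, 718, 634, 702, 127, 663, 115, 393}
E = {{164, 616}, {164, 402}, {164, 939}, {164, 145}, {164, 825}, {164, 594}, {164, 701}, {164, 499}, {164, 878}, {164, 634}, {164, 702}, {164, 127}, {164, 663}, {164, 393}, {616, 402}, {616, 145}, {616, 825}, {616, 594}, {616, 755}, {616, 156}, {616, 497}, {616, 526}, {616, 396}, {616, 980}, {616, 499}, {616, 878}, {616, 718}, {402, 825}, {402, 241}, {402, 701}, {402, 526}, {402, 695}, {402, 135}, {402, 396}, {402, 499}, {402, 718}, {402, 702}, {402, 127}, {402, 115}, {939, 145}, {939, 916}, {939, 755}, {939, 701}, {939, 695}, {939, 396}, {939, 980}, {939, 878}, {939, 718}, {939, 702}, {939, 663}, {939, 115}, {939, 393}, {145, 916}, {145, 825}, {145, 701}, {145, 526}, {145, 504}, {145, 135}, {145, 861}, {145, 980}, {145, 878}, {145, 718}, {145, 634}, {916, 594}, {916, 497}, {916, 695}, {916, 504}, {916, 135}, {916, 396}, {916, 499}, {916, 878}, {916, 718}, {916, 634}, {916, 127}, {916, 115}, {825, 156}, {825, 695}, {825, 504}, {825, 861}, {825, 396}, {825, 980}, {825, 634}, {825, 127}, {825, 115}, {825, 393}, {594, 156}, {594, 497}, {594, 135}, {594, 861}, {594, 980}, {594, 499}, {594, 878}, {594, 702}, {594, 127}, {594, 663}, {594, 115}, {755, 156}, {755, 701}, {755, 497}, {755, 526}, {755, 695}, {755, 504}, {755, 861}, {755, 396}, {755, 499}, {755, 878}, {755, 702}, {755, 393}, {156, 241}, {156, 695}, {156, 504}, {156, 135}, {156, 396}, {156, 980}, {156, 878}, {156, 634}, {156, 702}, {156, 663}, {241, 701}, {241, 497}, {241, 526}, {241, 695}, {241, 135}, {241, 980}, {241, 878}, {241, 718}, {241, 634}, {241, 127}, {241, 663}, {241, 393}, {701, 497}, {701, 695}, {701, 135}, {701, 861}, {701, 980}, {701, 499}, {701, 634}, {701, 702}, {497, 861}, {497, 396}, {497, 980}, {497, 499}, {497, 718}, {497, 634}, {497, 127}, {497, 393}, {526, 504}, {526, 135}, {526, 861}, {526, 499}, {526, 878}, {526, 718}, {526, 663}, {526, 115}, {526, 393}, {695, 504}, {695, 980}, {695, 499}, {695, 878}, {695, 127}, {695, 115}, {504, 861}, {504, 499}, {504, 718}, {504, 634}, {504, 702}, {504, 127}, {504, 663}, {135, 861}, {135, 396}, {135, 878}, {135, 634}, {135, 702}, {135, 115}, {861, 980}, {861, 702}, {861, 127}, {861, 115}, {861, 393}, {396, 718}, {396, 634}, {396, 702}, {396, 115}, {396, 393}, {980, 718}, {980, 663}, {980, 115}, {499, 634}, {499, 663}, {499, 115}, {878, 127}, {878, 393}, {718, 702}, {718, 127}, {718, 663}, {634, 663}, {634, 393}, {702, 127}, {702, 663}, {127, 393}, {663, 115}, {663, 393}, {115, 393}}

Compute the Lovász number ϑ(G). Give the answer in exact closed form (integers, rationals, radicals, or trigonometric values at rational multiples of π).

deg(825) = 14; N(825) = {164, 616, 402, 145, 156, 695, 504, 861, 396, 980, 634, 127, 115, 393}.
deg(504) = 14; N(504) = {145, 916, 825, 755, 156, 526, 695, 861, 499, 718, 634, 702, 127, 663}.
deg(526) = 14; N(526) = {616, 402, 145, 755, 241, 504, 135, 861, 499, 878, 718, 663, 115, 393}.
N(164) = {616, 402, 939, 145, 825, 594, 701, 499, 878, 634, 702, 127, 663, 393}, |N(164)| = 14.
G on 29 vertices is 14-regular; SR(29,14,6,7) — a Paley graph.
Distinct eigenvalues (to 5 d.p.): [14.0, 2.19258, -3.19258].
Lovász (edge-transitive): ϑ = −29·(-sqrt(29)/2 - 1/2)/((14)−(-sqrt(29)/2 - 1/2)) = sqrt(29).
ϑ(G) ≈ 5.385164807.

sqrt(29)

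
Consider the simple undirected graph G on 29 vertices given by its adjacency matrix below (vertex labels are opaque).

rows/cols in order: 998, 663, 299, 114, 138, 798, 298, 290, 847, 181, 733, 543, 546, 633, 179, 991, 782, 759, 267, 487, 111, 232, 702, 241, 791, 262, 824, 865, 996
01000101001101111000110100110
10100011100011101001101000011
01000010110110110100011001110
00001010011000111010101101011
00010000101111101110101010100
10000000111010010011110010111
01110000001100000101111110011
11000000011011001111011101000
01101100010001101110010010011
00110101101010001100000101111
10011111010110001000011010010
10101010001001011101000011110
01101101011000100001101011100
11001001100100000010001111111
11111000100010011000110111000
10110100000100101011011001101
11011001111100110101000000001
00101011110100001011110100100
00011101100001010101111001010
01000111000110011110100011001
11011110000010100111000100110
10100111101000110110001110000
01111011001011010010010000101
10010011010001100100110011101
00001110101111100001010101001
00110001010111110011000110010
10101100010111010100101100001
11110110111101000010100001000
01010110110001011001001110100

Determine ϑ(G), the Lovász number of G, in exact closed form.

N(487) = {663, 798, 298, 290, 543, 546, 991, 782, 759, 267, 111, 791, 262, 996}, |N(487)| = 14.
Vertex 733 has 14 neighbors: 998, 114, 138, 798, 298, 290, 181, 543, 546, 782, 232, 702, 791, 865.
N(798) = {998, 847, 181, 733, 546, 991, 267, 487, 111, 232, 791, 824, 865, 996}, |N(798)| = 14.
Vertex 663 has 14 neighbors: 998, 299, 298, 290, 847, 546, 633, 179, 782, 487, 111, 702, 865, 996.
G on 29 vertices is 14-regular; Paley(29): SR with (k,λ,μ)=(14,6,7).
Distinct eigenvalues (to 3 d.p.): [14.0, 2.193, -3.193].
−29·(-sqrt(29)/2 - 1/2) / ((14)−(-sqrt(29)/2 - 1/2)) = sqrt(29) = ϑ(G).
= 5.3852… (decimal).

sqrt(29)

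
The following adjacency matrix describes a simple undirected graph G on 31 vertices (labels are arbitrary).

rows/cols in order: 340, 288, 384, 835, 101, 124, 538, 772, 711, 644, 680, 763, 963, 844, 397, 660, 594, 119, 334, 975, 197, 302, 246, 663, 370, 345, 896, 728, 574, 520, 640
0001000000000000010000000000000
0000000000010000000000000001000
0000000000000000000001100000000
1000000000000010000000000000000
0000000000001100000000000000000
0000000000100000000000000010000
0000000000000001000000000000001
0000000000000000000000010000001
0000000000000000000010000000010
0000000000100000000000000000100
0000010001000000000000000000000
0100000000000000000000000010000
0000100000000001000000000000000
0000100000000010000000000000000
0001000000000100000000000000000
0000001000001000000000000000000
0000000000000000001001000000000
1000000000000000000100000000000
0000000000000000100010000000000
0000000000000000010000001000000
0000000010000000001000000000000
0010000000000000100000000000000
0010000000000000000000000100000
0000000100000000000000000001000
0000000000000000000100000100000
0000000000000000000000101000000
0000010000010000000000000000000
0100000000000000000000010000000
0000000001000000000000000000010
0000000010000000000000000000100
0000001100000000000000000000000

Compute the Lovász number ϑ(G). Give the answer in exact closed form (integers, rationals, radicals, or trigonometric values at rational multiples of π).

31*cos(pi/31)/(cos(pi/31) + 1)

deg(101) = 2; N(101) = {963, 844}.
N(763) = {288, 896}, |N(763)| = 2.
N(680) = {124, 644}, |N(680)| = 2.
deg(640) = 2; N(640) = {538, 772}.
deg(v) = 2 for all v (|V|=31); this is C_{31}, the 31-cycle.
spec(A) ≈ [2.0, 1.9591, 1.8379, 1.6415, 1.3779, 1.0579, 0.6946, 0.3029, -0.1013, -0.5013, -0.8808, -1.2242, -1.5175, -1.7487, -1.9083, -1.9897] (distinct, 4 d.p.).
With N=31: ϑ(G) = 31·(-(-1)*2*cos(pi/31))/(2−(-2*cos(pi/31))) = 31*cos(pi/31)/(cos(pi/31) + 1).
Numerically 15.46013.
Sandwich: α(G)=15 ≤ ϑ(G)=31*cos(pi/31)/(cos(pi/31) + 1) ≤ χ(Ḡ)=16 (both strict).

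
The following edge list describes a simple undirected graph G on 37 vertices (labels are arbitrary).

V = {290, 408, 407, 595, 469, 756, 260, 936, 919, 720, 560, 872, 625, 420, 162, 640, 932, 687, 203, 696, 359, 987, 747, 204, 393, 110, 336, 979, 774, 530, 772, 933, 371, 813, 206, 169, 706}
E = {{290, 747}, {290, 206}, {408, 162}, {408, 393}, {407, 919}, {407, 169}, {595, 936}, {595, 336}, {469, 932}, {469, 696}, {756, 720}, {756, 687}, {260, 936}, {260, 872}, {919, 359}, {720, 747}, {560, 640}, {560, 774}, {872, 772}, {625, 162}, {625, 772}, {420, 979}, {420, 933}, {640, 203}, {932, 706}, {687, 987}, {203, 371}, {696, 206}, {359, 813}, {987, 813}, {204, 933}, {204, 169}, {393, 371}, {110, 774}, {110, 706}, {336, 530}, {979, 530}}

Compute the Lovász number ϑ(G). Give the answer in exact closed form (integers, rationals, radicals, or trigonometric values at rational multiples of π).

deg(595) = 2; N(595) = {936, 336}.
N(260) = {936, 872}, |N(260)| = 2.
deg(560) = 2; N(560) = {640, 774}.
deg(640) = 2; N(640) = {560, 203}.
37-vertex 2-regular graph: this is C_{37}, the 37-cycle.
The 19 distinct eigenvalues: [2.0, 1.971, 1.886, 1.746, 1.556, 1.321, 1.049, 0.746, 0.421, 0.085, -0.254, -0.586, -0.9, -1.189, -1.444, -1.657, -1.822, -1.935, -1.993].
Lovász: ϑ = −37(-2*cos(pi/37))/(2+-(-1)*2*cos(pi/37)) = 37*cos(pi/37)/(cos(pi/37) + 1).
= 18.46662… (decimal).
Sandwich: α(G)=18 ≤ ϑ(G)=37*cos(pi/37)/(cos(pi/37) + 1) ≤ χ(Ḡ)=19 (both strict).

37*cos(pi/37)/(cos(pi/37) + 1)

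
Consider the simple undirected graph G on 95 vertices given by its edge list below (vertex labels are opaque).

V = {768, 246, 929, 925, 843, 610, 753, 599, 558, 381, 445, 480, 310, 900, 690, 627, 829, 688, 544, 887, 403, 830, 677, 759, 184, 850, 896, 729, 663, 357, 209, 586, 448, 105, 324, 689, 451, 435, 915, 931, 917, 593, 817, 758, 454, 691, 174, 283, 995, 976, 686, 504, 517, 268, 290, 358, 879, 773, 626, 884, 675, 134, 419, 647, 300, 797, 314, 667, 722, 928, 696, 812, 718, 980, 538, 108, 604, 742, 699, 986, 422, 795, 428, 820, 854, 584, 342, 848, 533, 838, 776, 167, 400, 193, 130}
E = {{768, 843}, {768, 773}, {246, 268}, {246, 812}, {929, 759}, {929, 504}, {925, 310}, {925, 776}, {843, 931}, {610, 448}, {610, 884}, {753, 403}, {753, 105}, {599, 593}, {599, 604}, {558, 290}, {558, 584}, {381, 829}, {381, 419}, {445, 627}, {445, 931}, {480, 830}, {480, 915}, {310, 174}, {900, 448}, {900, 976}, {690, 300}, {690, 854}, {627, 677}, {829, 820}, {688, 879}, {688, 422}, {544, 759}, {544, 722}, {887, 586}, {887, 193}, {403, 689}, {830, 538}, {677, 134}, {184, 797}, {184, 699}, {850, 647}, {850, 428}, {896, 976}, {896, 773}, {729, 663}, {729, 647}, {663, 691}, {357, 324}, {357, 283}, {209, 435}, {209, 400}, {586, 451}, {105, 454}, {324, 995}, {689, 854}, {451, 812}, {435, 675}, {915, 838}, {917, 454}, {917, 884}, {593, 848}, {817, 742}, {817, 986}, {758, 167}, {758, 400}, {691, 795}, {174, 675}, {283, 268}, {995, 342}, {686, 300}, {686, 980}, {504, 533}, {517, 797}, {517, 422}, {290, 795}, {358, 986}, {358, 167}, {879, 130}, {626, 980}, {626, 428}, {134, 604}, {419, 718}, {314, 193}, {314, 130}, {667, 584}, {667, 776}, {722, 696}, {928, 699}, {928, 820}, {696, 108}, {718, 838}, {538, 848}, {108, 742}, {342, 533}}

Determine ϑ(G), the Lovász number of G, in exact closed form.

deg(174) = 2; N(174) = {310, 675}.
deg(626) = 2; N(626) = {980, 428}.
N(435) = {209, 675}, |N(435)| = 2.
deg(538) = 2; N(538) = {830, 848}.
2-regular, N=95; this is C_{95}, the 95-cycle.
spec(A) ≈ [2.0, 1.9956, 1.9825, 1.9608, 1.9304, 1.8916, 1.8446, 1.7895, 1.7265, 1.656, 1.5783, 1.4936, 1.4025, 1.3052, 1.2022, 1.0939, 0.9808, 0.8635, 0.7424, 0.618, 0.491, 0.3618, 0.231, 0.0992, -0.0331, -0.1652, -0.2965, -0.4266, -0.5548, -0.6806, -0.8034, -0.9227, -1.0379, -1.1487, -1.2544, -1.3546, -1.4489, -1.5368, -1.618, -1.6922, -1.7589, -1.818, -1.8691, -1.9121, -1.9467, -1.9727, -1.9902, -1.9989] (distinct, 4 d.p.).
Lovász (edge-transitive): ϑ = −95·(-2*cos(pi/95))/((2)−(-2*cos(pi/95))) = 95*cos(pi/95)/(cos(pi/95) + 1).
ϑ(G) ≈ 47.487011311.
α=47, χ(Ḡ)=48; ϑ=95*cos(pi/95)/(cos(pi/95) + 1) lies between (both strict).

95*cos(pi/95)/(cos(pi/95) + 1)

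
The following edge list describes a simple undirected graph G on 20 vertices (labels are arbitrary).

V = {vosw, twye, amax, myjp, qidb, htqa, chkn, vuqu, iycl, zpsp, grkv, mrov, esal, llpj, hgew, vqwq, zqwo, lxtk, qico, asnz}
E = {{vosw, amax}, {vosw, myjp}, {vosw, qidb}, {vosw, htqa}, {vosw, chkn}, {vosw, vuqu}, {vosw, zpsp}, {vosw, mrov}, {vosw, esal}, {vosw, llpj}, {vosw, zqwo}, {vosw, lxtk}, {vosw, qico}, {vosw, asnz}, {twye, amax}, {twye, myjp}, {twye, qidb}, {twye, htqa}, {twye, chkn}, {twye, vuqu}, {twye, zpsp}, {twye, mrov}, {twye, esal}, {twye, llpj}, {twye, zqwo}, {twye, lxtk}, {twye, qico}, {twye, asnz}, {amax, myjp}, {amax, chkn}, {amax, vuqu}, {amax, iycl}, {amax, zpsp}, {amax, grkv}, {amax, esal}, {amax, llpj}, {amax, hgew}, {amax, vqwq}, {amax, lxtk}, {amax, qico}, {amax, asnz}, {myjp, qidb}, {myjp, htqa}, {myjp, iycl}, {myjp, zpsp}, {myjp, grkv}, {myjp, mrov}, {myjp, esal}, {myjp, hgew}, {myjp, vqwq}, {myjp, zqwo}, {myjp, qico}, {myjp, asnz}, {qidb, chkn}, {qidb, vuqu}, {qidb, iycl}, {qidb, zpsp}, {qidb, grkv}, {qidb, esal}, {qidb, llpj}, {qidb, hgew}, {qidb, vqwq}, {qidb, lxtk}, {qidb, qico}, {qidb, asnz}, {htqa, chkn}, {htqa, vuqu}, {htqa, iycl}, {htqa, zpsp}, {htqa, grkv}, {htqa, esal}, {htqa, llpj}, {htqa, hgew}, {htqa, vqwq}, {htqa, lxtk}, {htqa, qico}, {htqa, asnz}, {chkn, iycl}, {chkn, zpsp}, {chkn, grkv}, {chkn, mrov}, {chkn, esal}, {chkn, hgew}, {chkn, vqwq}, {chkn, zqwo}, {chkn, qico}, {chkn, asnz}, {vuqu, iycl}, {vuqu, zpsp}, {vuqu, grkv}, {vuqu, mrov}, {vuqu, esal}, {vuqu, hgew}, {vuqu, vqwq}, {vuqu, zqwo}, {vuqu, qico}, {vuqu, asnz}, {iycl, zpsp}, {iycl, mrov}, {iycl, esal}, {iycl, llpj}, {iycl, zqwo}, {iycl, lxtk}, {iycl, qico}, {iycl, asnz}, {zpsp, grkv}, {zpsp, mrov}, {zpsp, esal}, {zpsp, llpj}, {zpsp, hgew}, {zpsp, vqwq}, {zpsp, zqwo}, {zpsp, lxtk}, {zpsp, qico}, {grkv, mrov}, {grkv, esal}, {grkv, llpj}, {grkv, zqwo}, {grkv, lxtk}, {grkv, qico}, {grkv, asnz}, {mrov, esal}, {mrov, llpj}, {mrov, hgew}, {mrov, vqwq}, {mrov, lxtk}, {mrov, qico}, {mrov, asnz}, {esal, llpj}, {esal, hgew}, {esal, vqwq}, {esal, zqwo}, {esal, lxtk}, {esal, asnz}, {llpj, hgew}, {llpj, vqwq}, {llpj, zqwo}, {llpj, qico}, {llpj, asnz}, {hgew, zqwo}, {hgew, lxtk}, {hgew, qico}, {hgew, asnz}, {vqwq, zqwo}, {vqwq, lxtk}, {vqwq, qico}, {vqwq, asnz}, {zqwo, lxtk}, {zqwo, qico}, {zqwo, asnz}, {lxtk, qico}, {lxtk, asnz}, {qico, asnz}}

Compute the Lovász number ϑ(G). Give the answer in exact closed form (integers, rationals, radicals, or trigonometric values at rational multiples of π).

N(zpsp) = {vosw, twye, amax, myjp, qidb, htqa, chkn, vuqu, iycl, grkv, mrov, esal, llpj, hgew, vqwq, zqwo, lxtk, qico}, |N(zpsp)| = 18.
N(grkv) = {amax, myjp, qidb, htqa, chkn, vuqu, zpsp, mrov, esal, llpj, zqwo, lxtk, qico, asnz}, |N(grkv)| = 14.
N(twye) = {amax, myjp, qidb, htqa, chkn, vuqu, zpsp, mrov, esal, llpj, zqwo, lxtk, qico, asnz}, |N(twye)| = 14.
deg(qico) = 18; N(qico) = {vosw, twye, amax, myjp, qidb, htqa, chkn, vuqu, iycl, zpsp, grkv, mrov, llpj, hgew, vqwq, zqwo, lxtk, asnz}.
Complete 5-partite, parts [6, 5, 5, 2, 2]: perfect, ϑ = α = 6.
Numerically 6.000000.
Lovász sandwich 6 ≤ 6 ≤ 6: collapsed.

6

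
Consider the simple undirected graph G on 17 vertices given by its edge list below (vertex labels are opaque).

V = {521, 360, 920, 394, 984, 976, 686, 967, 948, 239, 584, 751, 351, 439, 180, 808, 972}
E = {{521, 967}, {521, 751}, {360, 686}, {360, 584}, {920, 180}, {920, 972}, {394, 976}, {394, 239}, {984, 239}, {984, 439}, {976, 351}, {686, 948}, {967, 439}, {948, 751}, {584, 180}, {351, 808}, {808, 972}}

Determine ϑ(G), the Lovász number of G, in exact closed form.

17*cos(pi/17)/(cos(pi/17) + 1)

N(972) = {920, 808}, |N(972)| = 2.
N(967) = {521, 439}, |N(967)| = 2.
N(920) = {180, 972}, |N(920)| = 2.
N(984) = {239, 439}, |N(984)| = 2.
G on 17 vertices is 2-regular; connected 2-regular on 17 ⇒ C_{17}.
Distinct eigenvalues (to 6 d.p.): [2.0, 1.864944, 1.478018, 0.891477, 0.184537, -0.547326, -1.205269, -1.700434, -1.965946].
λ_max=2, λ_min=-2*cos(pi/17); ϑ = −17·λ_min/(λ_max−λ_min) = 17*cos(pi/17)/(cos(pi/17) + 1).
ϑ(G) ≈ 8.427014.
Sandwich: α(G)=8 ≤ ϑ(G)=17*cos(pi/17)/(cos(pi/17) + 1) ≤ χ(Ḡ)=9 (both strict).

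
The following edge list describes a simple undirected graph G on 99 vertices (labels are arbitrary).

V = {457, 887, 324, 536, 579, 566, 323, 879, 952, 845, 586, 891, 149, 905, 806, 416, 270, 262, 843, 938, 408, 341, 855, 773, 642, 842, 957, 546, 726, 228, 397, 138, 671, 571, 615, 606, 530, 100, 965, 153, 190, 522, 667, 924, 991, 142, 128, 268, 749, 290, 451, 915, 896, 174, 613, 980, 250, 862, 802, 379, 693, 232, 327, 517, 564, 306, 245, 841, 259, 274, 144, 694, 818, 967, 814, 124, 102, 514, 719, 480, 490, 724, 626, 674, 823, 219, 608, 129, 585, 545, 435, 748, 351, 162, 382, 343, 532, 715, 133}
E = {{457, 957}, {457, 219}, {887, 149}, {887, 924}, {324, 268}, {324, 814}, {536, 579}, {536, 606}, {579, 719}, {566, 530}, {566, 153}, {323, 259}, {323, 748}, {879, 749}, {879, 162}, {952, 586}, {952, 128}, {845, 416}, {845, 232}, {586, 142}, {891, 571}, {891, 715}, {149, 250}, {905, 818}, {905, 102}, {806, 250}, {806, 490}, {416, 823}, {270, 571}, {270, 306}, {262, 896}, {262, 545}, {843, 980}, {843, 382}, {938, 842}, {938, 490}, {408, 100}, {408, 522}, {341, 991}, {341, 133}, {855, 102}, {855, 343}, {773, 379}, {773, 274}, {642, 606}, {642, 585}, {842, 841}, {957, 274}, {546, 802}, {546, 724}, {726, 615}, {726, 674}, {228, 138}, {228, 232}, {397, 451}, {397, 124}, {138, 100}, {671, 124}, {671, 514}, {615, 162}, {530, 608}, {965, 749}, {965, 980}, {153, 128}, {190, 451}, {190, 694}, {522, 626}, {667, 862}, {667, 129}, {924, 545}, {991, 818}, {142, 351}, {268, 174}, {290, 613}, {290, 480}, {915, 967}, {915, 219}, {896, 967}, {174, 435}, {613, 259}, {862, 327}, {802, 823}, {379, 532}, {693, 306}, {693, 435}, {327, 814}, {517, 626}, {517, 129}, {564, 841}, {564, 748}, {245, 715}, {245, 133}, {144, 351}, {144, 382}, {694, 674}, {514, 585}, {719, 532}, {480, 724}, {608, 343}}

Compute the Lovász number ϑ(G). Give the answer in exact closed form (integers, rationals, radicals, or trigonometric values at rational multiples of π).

99*cos(pi/99)/(cos(pi/99) + 1)

deg(896) = 2; N(896) = {262, 967}.
Vertex 153 has 2 neighbors: 566, 128.
deg(545) = 2; N(545) = {262, 924}.
deg(144) = 2; N(144) = {351, 382}.
Regular of degree 2 on 99 vertices: connected 2-regular on 99 ⇒ C_{99}.
A has 50 distinct eigenvalues ≈ [2.0, 1.996, 1.984, 1.964, 1.936, 1.9, 1.857, 1.806, 1.748, 1.683, 1.611, 1.532, 1.447, 1.357, 1.261, 1.16, 1.054, 0.945, 0.831, 0.714, 0.594, 0.472, 0.347, 0.222, 0.095, -0.032, -0.158, -0.285, -0.41, -0.533, -0.654, -0.773, -0.888, -1.0, -1.108, -1.211, -1.31, -1.403, -1.491, -1.572, -1.647, -1.716, -1.778, -1.832, -1.879, -1.919, -1.951, -1.975, -1.991, -1.999].
Lovász: ϑ = −99(-2*cos(pi/99))/(2+-(-1)*2*cos(pi/99)) = 99*cos(pi/99)/(cos(pi/99) + 1).
= 49.4875… (decimal).
49 ≤ 99*cos(pi/99)/(cos(pi/99) + 1) ≤ 50: both strict.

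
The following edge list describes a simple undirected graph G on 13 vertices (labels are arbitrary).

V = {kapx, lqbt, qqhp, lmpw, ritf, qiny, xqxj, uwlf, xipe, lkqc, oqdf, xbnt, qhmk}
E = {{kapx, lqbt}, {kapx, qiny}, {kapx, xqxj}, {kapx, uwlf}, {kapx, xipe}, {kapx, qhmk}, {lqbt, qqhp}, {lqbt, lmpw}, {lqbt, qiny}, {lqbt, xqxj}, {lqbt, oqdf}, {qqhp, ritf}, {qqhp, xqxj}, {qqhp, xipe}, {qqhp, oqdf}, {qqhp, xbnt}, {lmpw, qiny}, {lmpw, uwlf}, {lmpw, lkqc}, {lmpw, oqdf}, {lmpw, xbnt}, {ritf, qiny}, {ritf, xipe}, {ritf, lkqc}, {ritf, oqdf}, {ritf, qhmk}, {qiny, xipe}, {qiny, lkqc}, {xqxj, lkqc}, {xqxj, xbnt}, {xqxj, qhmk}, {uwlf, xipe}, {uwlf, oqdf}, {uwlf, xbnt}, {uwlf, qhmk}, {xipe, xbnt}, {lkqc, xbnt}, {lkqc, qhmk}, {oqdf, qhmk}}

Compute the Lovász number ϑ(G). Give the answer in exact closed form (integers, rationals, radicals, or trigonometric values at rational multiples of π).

deg(lkqc) = 6; N(lkqc) = {lmpw, ritf, qiny, xqxj, xbnt, qhmk}.
N(lqbt) = {kapx, qqhp, lmpw, qiny, xqxj, oqdf}, |N(lqbt)| = 6.
Vertex qqhp has 6 neighbors: lqbt, ritf, xqxj, xipe, oqdf, xbnt.
N(lmpw) = {lqbt, qiny, uwlf, lkqc, oqdf, xbnt}, |N(lmpw)| = 6.
Every vertex has degree 6 (N=13); strongly regular (13,6,2,3).
spec(A) ≈ [6.0, 1.302776, -2.302776] (distinct, 6 d.p.).
−13·(-sqrt(13)/2 - 1/2) / ((6)−(-sqrt(13)/2 - 1/2)) = sqrt(13) = ϑ(G).
≈ 3.6056 (to 4 d.p.).

sqrt(13)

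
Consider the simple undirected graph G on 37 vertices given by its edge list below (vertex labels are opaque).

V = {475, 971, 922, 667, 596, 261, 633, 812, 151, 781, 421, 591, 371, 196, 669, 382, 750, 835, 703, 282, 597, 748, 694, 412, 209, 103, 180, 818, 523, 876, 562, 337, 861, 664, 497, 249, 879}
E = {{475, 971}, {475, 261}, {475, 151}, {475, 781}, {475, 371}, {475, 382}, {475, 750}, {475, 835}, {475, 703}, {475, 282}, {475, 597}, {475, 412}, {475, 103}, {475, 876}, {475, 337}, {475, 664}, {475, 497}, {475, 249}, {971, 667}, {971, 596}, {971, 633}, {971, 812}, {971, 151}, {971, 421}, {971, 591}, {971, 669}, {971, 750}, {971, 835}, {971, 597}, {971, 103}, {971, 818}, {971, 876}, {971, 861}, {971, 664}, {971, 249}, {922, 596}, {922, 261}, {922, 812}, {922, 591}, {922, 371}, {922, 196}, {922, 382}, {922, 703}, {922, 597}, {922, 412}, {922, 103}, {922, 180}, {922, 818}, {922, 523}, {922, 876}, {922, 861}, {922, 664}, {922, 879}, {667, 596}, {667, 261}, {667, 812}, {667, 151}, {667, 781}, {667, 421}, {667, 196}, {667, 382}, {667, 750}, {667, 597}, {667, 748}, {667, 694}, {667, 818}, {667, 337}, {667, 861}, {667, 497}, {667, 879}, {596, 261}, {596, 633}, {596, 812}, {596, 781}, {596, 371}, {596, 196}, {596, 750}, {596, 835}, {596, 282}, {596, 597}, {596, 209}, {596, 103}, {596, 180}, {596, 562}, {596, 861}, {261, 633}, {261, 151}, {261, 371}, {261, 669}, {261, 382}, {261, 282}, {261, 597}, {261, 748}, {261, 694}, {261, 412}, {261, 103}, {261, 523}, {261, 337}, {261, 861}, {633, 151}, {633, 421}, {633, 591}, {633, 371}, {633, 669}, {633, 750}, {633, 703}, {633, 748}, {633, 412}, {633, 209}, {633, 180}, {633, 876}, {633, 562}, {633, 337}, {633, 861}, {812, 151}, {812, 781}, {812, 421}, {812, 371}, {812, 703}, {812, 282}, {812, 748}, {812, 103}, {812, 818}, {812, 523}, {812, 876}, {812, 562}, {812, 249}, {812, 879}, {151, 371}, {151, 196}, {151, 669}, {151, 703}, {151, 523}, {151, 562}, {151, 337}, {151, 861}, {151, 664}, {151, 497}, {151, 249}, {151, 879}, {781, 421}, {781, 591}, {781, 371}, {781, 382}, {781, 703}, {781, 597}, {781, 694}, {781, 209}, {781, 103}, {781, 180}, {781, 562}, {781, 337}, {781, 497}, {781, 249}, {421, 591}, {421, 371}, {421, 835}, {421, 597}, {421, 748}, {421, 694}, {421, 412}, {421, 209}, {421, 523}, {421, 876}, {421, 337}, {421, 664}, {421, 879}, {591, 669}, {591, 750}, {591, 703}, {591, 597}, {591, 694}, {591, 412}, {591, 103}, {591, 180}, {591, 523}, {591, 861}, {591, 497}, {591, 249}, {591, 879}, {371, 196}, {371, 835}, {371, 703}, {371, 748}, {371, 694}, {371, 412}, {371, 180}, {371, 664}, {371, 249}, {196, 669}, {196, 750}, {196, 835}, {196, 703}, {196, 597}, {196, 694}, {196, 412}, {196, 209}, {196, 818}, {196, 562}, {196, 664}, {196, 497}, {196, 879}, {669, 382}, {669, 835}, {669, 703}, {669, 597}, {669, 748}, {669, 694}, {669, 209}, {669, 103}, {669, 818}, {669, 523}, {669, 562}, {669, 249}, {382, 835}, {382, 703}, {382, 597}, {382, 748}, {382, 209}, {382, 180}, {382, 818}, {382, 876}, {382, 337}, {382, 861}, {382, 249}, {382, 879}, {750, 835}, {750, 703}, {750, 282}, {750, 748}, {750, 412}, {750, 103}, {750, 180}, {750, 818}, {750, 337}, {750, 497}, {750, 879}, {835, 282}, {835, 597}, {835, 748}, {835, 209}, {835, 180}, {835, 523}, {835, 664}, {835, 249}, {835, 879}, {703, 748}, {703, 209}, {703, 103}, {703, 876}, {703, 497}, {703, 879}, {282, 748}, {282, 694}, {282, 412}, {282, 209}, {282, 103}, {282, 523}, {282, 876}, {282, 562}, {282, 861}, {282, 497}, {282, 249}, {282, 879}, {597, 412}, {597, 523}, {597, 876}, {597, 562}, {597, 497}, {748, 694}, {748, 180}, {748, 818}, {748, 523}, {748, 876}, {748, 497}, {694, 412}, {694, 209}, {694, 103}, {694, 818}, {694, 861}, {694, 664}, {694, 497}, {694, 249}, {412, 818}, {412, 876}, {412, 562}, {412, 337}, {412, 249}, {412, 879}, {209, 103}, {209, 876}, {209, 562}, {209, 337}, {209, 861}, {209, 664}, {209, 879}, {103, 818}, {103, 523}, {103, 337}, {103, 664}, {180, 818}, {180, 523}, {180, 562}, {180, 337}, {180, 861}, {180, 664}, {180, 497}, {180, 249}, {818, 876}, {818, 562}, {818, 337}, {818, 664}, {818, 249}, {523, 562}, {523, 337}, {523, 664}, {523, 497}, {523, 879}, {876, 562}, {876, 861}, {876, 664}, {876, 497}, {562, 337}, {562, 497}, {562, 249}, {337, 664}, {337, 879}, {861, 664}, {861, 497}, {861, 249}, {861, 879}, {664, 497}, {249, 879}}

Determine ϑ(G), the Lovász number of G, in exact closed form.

sqrt(37)

deg(562) = 18; N(562) = {596, 633, 812, 151, 781, 196, 669, 282, 597, 412, 209, 180, 818, 523, 876, 337, 497, 249}.
N(371) = {475, 922, 596, 261, 633, 812, 151, 781, 421, 196, 835, 703, 748, 694, 412, 180, 664, 249}, |N(371)| = 18.
Vertex 412 has 18 neighbors: 475, 922, 261, 633, 421, 591, 371, 196, 750, 282, 597, 694, 818, 876, 562, 337, 249, 879.
Vertex 781 has 18 neighbors: 475, 667, 596, 812, 421, 591, 371, 382, 703, 597, 694, 209, 103, 180, 562, 337, 497, 249.
37-vertex 18-regular graph: SR(37,18,8,9) — a Paley graph.
A has 3 distinct eigenvalues ≈ [18.0, 2.541381, -3.541381].
ϑ = −N·λ_min/(λ_max−λ_min) = −37·(-sqrt(37)/2 - 1/2)/(18−(-sqrt(37)/2 - 1/2)) = sqrt(37).
Numerically 6.0828.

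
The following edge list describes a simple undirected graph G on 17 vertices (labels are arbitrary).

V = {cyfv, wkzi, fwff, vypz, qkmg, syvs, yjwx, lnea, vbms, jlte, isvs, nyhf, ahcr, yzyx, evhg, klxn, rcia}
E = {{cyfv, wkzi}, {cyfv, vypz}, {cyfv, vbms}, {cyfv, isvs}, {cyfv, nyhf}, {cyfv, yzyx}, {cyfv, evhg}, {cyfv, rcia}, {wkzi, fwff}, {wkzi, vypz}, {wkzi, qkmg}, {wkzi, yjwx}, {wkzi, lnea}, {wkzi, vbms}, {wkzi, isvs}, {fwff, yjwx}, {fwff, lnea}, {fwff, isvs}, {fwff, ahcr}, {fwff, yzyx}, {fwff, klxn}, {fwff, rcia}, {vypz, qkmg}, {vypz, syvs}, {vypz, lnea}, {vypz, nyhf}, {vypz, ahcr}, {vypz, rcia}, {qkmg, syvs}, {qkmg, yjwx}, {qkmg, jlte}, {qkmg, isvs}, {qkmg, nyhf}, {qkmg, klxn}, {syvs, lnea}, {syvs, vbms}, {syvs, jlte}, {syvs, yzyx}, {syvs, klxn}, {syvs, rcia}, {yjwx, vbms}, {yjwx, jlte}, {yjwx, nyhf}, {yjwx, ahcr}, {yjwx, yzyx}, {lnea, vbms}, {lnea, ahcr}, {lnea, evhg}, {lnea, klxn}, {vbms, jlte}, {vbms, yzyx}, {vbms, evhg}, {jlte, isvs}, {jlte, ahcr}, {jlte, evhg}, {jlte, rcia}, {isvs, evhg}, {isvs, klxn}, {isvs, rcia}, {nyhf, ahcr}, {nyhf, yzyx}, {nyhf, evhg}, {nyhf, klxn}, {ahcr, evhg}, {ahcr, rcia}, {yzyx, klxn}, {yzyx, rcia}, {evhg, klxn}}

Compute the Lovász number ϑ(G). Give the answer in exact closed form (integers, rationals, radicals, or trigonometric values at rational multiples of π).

Vertex lnea has 8 neighbors: wkzi, fwff, vypz, syvs, vbms, ahcr, evhg, klxn.
N(nyhf) = {cyfv, vypz, qkmg, yjwx, ahcr, yzyx, evhg, klxn}, |N(nyhf)| = 8.
deg(yjwx) = 8; N(yjwx) = {wkzi, fwff, qkmg, vbms, jlte, nyhf, ahcr, yzyx}.
deg(rcia) = 8; N(rcia) = {cyfv, fwff, vypz, syvs, jlte, isvs, ahcr, yzyx}.
Every vertex has degree 8 (N=17); strongly regular (17,8,3,4).
spec(A) ≈ [8.0, 1.561553, -2.561553] (distinct, 6 d.p.).
Lovász: ϑ = −17(-sqrt(17)/2 - 1/2)/(8+-(-sqrt(17)/2 - 1/2)) = sqrt(17).
Numerically 4.123105626.

sqrt(17)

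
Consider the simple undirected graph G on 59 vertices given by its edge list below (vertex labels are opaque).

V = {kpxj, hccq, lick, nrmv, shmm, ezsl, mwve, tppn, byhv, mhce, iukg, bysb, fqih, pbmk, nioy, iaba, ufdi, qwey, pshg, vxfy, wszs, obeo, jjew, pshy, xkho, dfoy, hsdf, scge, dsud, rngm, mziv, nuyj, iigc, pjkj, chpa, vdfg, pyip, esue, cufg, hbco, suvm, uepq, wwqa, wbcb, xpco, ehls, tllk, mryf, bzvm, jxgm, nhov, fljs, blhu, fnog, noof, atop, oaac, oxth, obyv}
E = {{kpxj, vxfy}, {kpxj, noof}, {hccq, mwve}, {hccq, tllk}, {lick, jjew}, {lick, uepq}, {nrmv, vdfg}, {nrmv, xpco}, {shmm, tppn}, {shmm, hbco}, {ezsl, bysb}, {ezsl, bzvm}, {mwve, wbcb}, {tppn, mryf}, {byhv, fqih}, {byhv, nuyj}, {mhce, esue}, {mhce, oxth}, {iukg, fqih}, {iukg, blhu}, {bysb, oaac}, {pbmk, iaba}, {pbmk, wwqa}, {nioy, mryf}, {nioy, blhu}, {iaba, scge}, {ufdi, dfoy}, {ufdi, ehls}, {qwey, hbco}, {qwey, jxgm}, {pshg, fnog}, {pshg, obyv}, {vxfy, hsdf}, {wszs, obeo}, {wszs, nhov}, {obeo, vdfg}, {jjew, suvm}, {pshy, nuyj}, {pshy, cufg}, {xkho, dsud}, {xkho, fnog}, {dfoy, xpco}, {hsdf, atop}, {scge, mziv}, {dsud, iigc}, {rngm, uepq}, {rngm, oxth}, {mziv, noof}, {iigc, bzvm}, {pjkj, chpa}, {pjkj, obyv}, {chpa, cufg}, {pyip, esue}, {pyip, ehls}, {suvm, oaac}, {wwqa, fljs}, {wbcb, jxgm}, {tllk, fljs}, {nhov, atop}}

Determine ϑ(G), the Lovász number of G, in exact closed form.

Vertex iukg has 2 neighbors: fqih, blhu.
deg(noof) = 2; N(noof) = {kpxj, mziv}.
N(rngm) = {uepq, oxth}, |N(rngm)| = 2.
deg(hbco) = 2; N(hbco) = {shmm, qwey}.
59-vertex 2-regular graph: connected 2-regular on 59 ⇒ C_{59}.
The 30 distinct eigenvalues: [2.0, 1.98867, 1.95481, 1.8988, 1.82127, 1.72311, 1.60542, 1.46955, 1.31702, 1.14957, 0.9691, 0.77765, 0.57738, 0.37058, 0.15957, -0.05324, -0.26545, -0.47465, -0.67848, -0.87461, -1.06084, -1.23505, -1.39526, -1.53967, -1.66663, -1.7747, -1.86267, -1.92954, -1.97454, -1.99717].
ϑ = −N·λ_min/(λ_max−λ_min) = −59·(-2*cos(pi/59))/(2−(-2*cos(pi/59))) = 59*cos(pi/59)/(cos(pi/59) + 1).
ϑ(G) ≈ 29.479080.
Lovász sandwich 29 ≤ 59*cos(pi/59)/(cos(pi/59) + 1) ≤ 30: both strict.

59*cos(pi/59)/(cos(pi/59) + 1)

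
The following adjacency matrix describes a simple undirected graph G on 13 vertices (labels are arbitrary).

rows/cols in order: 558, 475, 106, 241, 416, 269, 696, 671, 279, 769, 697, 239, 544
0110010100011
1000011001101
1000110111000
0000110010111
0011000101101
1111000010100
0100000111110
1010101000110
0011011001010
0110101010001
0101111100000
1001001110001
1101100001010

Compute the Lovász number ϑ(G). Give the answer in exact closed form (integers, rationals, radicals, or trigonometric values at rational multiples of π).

sqrt(13)

N(558) = {475, 106, 269, 671, 239, 544}, |N(558)| = 6.
deg(671) = 6; N(671) = {558, 106, 416, 696, 697, 239}.
N(696) = {475, 671, 279, 769, 697, 239}, |N(696)| = 6.
N(544) = {558, 475, 241, 416, 769, 239}, |N(544)| = 6.
6-regular, N=13; strongly regular (13,6,2,3).
The 3 distinct eigenvalues: [6.0, 1.303, -2.303].
Lovász: ϑ = −13(-sqrt(13)/2 - 1/2)/(6+-(-sqrt(13)/2 - 1/2)) = sqrt(13).
≈ 3.60555 (to 5 d.p.).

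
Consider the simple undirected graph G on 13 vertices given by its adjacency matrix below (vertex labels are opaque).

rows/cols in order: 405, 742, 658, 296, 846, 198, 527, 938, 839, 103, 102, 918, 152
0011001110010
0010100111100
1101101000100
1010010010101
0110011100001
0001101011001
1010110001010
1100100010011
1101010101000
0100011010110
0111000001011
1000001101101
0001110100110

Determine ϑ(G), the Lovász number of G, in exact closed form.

deg(296) = 6; N(296) = {405, 658, 198, 839, 102, 152}.
Vertex 198 has 6 neighbors: 296, 846, 527, 839, 103, 152.
deg(938) = 6; N(938) = {405, 742, 846, 839, 918, 152}.
deg(405) = 6; N(405) = {658, 296, 527, 938, 839, 918}.
13-vertex 6-regular graph: SR(13,6,2,3) — a Paley graph.
The 3 distinct eigenvalues: [6.0, 1.30278, -2.30278].
With N=13: ϑ(G) = 13·(-(-sqrt(13)/2 - 1/2))/(6−(-sqrt(13)/2 - 1/2)) = sqrt(13).
= 3.605551… (decimal).

sqrt(13)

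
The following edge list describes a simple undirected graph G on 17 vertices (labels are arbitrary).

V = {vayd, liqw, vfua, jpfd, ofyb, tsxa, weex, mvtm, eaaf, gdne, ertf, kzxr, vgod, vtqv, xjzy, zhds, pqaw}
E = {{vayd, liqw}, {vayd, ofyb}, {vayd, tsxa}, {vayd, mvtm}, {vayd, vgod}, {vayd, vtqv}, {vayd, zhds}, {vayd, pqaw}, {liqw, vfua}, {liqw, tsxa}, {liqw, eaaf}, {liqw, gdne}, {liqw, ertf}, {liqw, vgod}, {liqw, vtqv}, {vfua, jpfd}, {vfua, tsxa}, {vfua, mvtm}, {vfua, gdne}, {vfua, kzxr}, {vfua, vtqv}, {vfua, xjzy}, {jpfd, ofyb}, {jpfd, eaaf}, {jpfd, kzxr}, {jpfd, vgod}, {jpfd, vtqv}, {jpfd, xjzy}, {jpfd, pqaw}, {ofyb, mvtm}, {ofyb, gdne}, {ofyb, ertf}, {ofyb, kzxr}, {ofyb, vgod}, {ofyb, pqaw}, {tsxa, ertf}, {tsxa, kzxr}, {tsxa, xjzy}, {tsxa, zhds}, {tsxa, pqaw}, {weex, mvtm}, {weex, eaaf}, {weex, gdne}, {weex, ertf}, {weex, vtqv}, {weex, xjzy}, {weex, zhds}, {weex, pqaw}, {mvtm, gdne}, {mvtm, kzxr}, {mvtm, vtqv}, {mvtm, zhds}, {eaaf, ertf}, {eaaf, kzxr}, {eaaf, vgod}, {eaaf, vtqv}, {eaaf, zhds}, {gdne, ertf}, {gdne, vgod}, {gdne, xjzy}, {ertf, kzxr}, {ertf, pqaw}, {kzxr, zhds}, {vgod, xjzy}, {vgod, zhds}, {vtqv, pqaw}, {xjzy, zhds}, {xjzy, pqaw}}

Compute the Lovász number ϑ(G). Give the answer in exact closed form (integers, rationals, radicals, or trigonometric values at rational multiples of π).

sqrt(17)

deg(vayd) = 8; N(vayd) = {liqw, ofyb, tsxa, mvtm, vgod, vtqv, zhds, pqaw}.
deg(vfua) = 8; N(vfua) = {liqw, jpfd, tsxa, mvtm, gdne, kzxr, vtqv, xjzy}.
deg(vgod) = 8; N(vgod) = {vayd, liqw, jpfd, ofyb, eaaf, gdne, xjzy, zhds}.
deg(vtqv) = 8; N(vtqv) = {vayd, liqw, vfua, jpfd, weex, mvtm, eaaf, pqaw}.
Regular of degree 8 on 17 vertices: SR(17,8,3,4) — a Paley graph.
spec(A) ≈ [8.0, 1.56155, -2.56155] (distinct, 5 d.p.).
Lovász: ϑ = −17(-sqrt(17)/2 - 1/2)/(8+-(-sqrt(17)/2 - 1/2)) = sqrt(17).
ϑ(G) ≈ 4.12311.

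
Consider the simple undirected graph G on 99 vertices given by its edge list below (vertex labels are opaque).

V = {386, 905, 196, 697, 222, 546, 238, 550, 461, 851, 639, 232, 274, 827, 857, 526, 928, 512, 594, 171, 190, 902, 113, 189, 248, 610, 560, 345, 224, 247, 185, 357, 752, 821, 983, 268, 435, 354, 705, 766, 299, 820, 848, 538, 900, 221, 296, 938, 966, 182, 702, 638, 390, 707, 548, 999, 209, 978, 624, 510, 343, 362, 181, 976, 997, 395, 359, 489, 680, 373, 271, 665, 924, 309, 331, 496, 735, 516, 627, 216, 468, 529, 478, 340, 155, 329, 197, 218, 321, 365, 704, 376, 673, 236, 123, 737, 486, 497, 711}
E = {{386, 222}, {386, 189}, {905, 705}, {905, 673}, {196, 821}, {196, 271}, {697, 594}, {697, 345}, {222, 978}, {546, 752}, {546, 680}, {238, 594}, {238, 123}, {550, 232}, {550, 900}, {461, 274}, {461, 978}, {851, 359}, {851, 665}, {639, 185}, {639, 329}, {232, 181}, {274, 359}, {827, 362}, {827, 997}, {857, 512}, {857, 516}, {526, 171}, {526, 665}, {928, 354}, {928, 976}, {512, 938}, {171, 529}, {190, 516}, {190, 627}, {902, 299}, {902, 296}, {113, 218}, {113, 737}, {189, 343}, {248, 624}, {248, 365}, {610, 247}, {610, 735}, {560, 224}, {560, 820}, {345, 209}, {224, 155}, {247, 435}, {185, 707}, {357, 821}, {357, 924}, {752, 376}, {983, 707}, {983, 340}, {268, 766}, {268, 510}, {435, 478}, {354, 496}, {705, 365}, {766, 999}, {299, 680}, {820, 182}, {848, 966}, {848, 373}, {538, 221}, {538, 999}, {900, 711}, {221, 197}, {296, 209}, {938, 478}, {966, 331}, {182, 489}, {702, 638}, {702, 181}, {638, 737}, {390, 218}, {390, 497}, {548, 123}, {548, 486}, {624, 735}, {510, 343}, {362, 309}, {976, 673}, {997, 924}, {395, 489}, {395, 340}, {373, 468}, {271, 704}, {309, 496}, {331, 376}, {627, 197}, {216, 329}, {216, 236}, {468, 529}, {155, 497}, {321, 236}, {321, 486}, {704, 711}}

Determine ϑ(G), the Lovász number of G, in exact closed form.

99*cos(pi/99)/(cos(pi/99) + 1)

deg(673) = 2; N(673) = {905, 976}.
N(857) = {512, 516}, |N(857)| = 2.
Vertex 359 has 2 neighbors: 851, 274.
N(737) = {113, 638}, |N(737)| = 2.
G on 99 vertices is 2-regular; a single 99-cycle (edge-transitive).
The 50 distinct eigenvalues: [2.0, 1.996, 1.984, 1.964, 1.936, 1.9, 1.857, 1.806, 1.748, 1.683, 1.611, 1.532, 1.447, 1.357, 1.261, 1.16, 1.054, 0.945, 0.831, 0.714, 0.594, 0.472, 0.347, 0.222, 0.095, -0.032, -0.158, -0.285, -0.41, -0.533, -0.654, -0.773, -0.888, -1.0, -1.108, -1.211, -1.31, -1.403, -1.491, -1.572, -1.647, -1.716, -1.778, -1.832, -1.879, -1.919, -1.951, -1.975, -1.991, -1.999].
Lovász (edge-transitive): ϑ = −99·(-2*cos(pi/99))/((2)−(-2*cos(pi/99))) = 99*cos(pi/99)/(cos(pi/99) + 1).
≈ 49.487536 (to 6 d.p.).
49 ≤ 99*cos(pi/99)/(cos(pi/99) + 1) ≤ 50: both strict.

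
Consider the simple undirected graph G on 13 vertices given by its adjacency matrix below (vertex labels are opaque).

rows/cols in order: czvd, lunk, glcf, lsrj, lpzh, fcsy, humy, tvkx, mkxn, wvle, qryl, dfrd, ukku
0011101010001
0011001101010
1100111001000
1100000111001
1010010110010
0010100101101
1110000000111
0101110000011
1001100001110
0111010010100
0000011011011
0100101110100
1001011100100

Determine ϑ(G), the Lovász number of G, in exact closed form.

Vertex glcf has 6 neighbors: czvd, lunk, lpzh, fcsy, humy, wvle.
N(mkxn) = {czvd, lsrj, lpzh, wvle, qryl, dfrd}, |N(mkxn)| = 6.
deg(wvle) = 6; N(wvle) = {lunk, glcf, lsrj, fcsy, mkxn, qryl}.
N(lpzh) = {czvd, glcf, fcsy, tvkx, mkxn, dfrd}, |N(lpzh)| = 6.
6-regular, N=13; strongly regular (13,6,2,3).
spec(A) ≈ [6.0, 1.30278, -2.30278] (distinct, 5 d.p.).
−13·(-sqrt(13)/2 - 1/2) / ((6)−(-sqrt(13)/2 - 1/2)) = sqrt(13) = ϑ(G).
Numerically 3.605551.

sqrt(13)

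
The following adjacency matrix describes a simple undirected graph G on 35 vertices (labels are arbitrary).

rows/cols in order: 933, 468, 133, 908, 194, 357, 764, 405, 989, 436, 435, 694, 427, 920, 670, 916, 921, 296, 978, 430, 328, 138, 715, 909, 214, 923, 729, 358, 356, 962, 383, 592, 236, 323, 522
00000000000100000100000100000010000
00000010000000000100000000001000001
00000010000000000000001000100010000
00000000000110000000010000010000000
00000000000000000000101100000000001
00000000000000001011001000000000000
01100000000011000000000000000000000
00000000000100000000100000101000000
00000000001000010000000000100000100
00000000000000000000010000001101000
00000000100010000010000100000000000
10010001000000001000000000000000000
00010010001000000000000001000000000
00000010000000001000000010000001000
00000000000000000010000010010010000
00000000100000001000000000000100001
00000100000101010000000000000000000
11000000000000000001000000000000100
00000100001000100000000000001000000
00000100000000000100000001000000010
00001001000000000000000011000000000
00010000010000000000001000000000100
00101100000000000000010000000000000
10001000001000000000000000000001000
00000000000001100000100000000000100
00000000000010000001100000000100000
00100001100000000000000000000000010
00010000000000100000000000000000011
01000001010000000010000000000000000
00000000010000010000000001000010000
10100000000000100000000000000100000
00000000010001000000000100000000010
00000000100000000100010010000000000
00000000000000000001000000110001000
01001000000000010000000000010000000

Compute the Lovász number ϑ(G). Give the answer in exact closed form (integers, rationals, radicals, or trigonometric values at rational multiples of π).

15

deg(194) = 4; N(194) = {328, 715, 909, 522}.
Vertex 978 has 4 neighbors: 357, 435, 670, 356.
N(236) = {989, 296, 138, 214}, |N(236)| = 4.
deg(436) = 4; N(436) = {138, 356, 962, 592}.
35-vertex 4-regular graph: this is K(7,3), the Kneser graph.
The 4 distinct eigenvalues: [4.0, 2.0, -1.0, -3.0].
−35·(-3) / ((4)−(-3)) = 15 = ϑ(G).
Numerically 15.000000000.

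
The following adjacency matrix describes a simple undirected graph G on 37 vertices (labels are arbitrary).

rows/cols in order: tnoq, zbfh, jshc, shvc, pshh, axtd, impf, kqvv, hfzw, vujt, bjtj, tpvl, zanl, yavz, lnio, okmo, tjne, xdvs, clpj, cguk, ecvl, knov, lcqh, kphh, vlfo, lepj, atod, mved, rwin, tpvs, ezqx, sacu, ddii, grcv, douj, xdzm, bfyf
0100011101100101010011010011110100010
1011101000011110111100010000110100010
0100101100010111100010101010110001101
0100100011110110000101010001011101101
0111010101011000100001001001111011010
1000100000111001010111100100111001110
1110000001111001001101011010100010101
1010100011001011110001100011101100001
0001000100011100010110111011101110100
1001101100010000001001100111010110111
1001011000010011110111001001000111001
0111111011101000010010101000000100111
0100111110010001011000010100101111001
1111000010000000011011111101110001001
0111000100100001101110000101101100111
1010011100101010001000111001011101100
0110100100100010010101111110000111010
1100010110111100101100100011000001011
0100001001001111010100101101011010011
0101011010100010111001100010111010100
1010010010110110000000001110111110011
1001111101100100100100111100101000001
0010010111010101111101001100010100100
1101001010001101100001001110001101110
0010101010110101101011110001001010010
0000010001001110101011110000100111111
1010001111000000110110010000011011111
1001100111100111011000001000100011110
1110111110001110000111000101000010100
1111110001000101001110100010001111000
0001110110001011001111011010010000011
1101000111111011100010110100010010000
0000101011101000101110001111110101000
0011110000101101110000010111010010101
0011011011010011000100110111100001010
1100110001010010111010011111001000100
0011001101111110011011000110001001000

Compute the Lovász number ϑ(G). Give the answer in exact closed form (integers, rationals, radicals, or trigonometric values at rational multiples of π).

sqrt(37)

Vertex clpj has 18 neighbors: zbfh, impf, vujt, zanl, yavz, lnio, okmo, xdvs, cguk, lcqh, vlfo, lepj, mved, tpvs, ezqx, ddii, xdzm, bfyf.
Vertex sacu has 18 neighbors: tnoq, zbfh, shvc, kqvv, hfzw, vujt, bjtj, tpvl, zanl, lnio, okmo, tjne, ecvl, lcqh, kphh, lepj, tpvs, ddii.
deg(tnoq) = 18; N(tnoq) = {zbfh, axtd, impf, kqvv, vujt, bjtj, yavz, okmo, xdvs, ecvl, knov, kphh, atod, mved, rwin, tpvs, sacu, xdzm}.
deg(bjtj) = 18; N(bjtj) = {tnoq, shvc, axtd, impf, tpvl, lnio, okmo, tjne, xdvs, cguk, ecvl, knov, vlfo, mved, sacu, ddii, grcv, bfyf}.
Every vertex has degree 18 (N=37); Paley(37): SR with (k,λ,μ)=(18,8,9).
Distinct eigenvalues (to 3 d.p.): [18.0, 2.541, -3.541].
−37·(-sqrt(37)/2 - 1/2) / ((18)−(-sqrt(37)/2 - 1/2)) = sqrt(37) = ϑ(G).
Numerically 6.0828.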